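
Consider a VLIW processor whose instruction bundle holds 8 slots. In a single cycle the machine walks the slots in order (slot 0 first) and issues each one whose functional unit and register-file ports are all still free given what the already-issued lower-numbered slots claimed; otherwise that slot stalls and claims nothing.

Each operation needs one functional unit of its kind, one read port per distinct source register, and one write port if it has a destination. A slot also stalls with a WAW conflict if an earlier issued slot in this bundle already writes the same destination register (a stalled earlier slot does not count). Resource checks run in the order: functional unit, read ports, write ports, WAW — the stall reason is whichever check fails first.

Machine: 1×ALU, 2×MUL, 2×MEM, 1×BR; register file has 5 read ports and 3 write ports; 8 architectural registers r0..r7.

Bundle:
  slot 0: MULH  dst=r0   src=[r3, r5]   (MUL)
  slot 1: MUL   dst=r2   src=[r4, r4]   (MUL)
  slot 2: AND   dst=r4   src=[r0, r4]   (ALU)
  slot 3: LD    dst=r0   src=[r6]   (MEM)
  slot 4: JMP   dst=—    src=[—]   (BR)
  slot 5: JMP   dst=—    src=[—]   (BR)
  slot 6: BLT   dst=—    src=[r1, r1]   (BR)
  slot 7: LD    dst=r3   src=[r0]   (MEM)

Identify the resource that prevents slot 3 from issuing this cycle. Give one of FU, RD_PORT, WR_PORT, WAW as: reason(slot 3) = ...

reason(slot 3) = RD_PORT

  0. MUL→r0 ⇒ go  {1A/1Mu/2Ld/1B | 3r 2w}
  1. MUL→r2 ⇒ go  {1A/0Mu/2Ld/1B | 2r 1w}
  2. ALU→r4 ⇒ go  {0A/0Mu/2Ld/1B | 0r 0w}
  3. MEM→r0 ⇒ no(RD_PORT)  {0A/0Mu/2Ld/1B | 0r 0w}
  4. BR ⇒ go  {0A/0Mu/2Ld/0B | 0r 0w}
  5. BR ⇒ no(FU)  {0A/0Mu/2Ld/0B | 0r 0w}
  6. BR ⇒ no(FU)  {0A/0Mu/2Ld/0B | 0r 0w}
  7. MEM→r3 ⇒ no(RD_PORT)  {0A/0Mu/2Ld/0B | 0r 0w}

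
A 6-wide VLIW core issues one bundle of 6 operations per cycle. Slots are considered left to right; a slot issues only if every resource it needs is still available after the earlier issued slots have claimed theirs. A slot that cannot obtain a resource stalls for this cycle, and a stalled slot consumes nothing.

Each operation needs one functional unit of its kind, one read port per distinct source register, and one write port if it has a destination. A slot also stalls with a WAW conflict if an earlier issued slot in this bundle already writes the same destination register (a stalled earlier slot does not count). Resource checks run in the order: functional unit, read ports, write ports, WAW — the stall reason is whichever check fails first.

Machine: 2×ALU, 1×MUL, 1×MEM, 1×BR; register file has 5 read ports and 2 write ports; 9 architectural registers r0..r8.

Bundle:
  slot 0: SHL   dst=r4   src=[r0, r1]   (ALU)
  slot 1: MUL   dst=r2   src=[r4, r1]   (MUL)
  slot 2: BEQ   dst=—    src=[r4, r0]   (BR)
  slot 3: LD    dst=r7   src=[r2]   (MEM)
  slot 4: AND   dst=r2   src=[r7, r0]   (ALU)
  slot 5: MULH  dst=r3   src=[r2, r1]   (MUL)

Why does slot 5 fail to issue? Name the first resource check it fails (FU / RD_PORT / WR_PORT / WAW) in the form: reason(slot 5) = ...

#0 ALU src=r0,r1 dispatched  <A:1 Mu:1 Ld:1 B:1 rd:3 wr:1>
#1 MUL src=r4,r1 dispatched  <A:1 Mu:0 Ld:1 B:1 rd:1 wr:0>
#2 BR src=r4,r0 held:RD_PORT  <A:1 Mu:0 Ld:1 B:1 rd:1 wr:0>
#3 MEM src=r2 held:WR_PORT  <A:1 Mu:0 Ld:1 B:1 rd:1 wr:0>
#4 ALU src=r7,r0 held:RD_PORT  <A:1 Mu:0 Ld:1 B:1 rd:1 wr:0>
#5 MUL src=r2,r1 held:FU  <A:1 Mu:0 Ld:1 B:1 rd:1 wr:0>

reason(slot 5) = FU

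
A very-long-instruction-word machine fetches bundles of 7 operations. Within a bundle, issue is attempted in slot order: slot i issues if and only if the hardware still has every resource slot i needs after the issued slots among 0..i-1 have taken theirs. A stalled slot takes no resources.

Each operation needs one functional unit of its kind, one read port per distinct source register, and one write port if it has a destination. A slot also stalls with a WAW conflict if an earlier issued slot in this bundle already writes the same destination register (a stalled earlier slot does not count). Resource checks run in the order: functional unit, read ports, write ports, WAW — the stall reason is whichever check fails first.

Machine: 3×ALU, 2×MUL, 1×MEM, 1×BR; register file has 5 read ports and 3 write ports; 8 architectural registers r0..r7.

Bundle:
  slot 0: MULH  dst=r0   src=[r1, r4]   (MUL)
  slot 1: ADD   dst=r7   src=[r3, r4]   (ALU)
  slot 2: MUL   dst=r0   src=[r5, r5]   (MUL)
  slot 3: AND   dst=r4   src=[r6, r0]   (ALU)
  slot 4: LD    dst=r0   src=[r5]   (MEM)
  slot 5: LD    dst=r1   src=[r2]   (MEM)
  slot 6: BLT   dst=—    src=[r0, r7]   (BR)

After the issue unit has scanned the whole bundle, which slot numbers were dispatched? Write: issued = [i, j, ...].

issued = [0, 1, 5]

slot 0 (MUL): ISSUE — free A3,Mu1,Ld1,B1 rp3 wp2
slot 1 (ALU): ISSUE — free A2,Mu1,Ld1,B1 rp1 wp1
slot 2 (MUL): stall WAW — free A2,Mu1,Ld1,B1 rp1 wp1
slot 3 (ALU): stall RD_PORT — free A2,Mu1,Ld1,B1 rp1 wp1
slot 4 (MEM): stall WAW — free A2,Mu1,Ld1,B1 rp1 wp1
slot 5 (MEM): ISSUE — free A2,Mu1,Ld0,B1 rp0 wp0
slot 6 (BR): stall RD_PORT — free A2,Mu1,Ld0,B1 rp0 wp0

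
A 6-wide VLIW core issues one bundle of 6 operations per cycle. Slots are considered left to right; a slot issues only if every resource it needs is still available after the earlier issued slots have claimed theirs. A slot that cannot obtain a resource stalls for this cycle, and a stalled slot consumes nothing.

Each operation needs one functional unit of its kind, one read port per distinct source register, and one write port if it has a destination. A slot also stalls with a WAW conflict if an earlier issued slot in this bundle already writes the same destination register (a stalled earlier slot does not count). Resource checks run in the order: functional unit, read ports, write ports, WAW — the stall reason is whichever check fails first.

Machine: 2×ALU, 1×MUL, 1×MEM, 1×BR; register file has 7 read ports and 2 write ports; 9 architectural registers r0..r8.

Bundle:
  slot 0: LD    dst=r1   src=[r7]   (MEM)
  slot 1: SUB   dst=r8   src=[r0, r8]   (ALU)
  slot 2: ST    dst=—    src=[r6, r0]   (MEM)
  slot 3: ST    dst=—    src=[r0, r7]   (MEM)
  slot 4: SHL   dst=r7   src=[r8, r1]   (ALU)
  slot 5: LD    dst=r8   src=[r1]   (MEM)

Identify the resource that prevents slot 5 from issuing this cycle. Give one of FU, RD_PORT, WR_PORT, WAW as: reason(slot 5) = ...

slot 0 (MEM): ISSUE — free A2,Mu1,Ld0,B1 rp6 wp1
slot 1 (ALU): ISSUE — free A1,Mu1,Ld0,B1 rp4 wp0
slot 2 (MEM): stall FU — free A1,Mu1,Ld0,B1 rp4 wp0
slot 3 (MEM): stall FU — free A1,Mu1,Ld0,B1 rp4 wp0
slot 4 (ALU): stall WR_PORT — free A1,Mu1,Ld0,B1 rp4 wp0
slot 5 (MEM): stall FU — free A1,Mu1,Ld0,B1 rp4 wp0

reason(slot 5) = FU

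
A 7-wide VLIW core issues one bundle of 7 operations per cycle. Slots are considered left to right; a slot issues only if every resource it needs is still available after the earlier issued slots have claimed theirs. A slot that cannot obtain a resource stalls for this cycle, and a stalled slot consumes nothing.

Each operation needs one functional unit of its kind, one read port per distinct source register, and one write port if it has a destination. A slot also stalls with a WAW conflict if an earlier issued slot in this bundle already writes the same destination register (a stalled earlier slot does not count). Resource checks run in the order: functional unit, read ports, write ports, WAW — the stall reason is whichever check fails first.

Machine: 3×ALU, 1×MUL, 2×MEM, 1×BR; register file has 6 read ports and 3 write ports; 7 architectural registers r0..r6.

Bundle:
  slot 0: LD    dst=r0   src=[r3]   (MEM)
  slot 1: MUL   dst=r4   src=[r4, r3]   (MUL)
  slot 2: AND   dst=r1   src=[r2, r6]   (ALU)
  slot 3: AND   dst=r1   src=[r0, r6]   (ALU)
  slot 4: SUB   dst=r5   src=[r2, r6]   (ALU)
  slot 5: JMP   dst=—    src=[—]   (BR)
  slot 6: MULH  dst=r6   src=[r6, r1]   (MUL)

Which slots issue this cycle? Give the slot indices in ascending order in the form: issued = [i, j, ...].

issued = [0, 1, 2, 5]

(0) want 1×MEM +1rd +1wr — yes → AL3|MU1|ME1|BR1|rd5|wr2
(1) want 1×MUL +2rd +1wr — yes → AL3|MU0|ME1|BR1|rd3|wr1
(2) want 1×ALU +2rd +1wr — yes → AL2|MU0|ME1|BR1|rd1|wr0
(3) want 1×ALU +2rd +1wr — RD_PORT → AL2|MU0|ME1|BR1|rd1|wr0
(4) want 1×ALU +2rd +1wr — RD_PORT → AL2|MU0|ME1|BR1|rd1|wr0
(5) want 1×BR +0rd +0wr — yes → AL2|MU0|ME1|BR0|rd1|wr0
(6) want 1×MUL +2rd +1wr — FU → AL2|MU0|ME1|BR0|rd1|wr0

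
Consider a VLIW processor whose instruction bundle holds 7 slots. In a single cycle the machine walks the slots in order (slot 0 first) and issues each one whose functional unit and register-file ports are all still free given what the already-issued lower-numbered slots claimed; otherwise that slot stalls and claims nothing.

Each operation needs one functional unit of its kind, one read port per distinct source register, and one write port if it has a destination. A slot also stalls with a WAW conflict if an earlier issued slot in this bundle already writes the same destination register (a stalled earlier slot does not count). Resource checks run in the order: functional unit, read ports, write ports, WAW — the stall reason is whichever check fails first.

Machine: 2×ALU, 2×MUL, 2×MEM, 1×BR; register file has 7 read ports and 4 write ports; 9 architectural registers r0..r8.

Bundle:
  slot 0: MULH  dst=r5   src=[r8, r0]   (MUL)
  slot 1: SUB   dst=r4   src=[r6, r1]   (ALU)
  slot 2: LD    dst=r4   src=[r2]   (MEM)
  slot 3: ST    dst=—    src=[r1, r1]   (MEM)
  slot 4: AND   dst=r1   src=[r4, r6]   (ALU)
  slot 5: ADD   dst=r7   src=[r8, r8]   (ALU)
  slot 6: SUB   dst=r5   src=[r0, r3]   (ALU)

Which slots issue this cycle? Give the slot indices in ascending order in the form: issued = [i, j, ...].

(0) want 1×MUL +2rd +1wr — yes → AL2|MU1|ME2|BR1|rd5|wr3
(1) want 1×ALU +2rd +1wr — yes → AL1|MU1|ME2|BR1|rd3|wr2
(2) want 1×MEM +1rd +1wr — WAW → AL1|MU1|ME2|BR1|rd3|wr2
(3) want 1×MEM +1rd +0wr — yes → AL1|MU1|ME1|BR1|rd2|wr2
(4) want 1×ALU +2rd +1wr — yes → AL0|MU1|ME1|BR1|rd0|wr1
(5) want 1×ALU +1rd +1wr — FU → AL0|MU1|ME1|BR1|rd0|wr1
(6) want 1×ALU +2rd +1wr — FU → AL0|MU1|ME1|BR1|rd0|wr1

issued = [0, 1, 3, 4]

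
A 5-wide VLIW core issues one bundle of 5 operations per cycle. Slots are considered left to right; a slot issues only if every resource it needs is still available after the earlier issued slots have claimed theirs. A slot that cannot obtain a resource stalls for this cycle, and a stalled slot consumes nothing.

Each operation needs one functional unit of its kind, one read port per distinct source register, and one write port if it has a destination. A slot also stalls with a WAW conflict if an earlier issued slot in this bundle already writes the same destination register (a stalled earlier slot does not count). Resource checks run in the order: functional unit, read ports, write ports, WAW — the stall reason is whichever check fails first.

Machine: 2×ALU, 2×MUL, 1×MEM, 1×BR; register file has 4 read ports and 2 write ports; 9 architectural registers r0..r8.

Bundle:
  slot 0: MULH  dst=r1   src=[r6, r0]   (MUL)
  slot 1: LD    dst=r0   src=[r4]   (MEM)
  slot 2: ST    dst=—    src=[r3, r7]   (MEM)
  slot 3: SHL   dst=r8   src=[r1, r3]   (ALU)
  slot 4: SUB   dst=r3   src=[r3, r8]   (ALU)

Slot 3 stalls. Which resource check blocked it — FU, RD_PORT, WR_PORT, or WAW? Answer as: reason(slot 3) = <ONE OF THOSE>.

reason(slot 3) = RD_PORT

[0] MUL needs rd=2 wr=1: ok; after: ALU=2 MUL=1 MEM=1 BR=1, R=2, W=1
[1] MEM needs rd=1 wr=1: ok; after: ALU=2 MUL=1 MEM=0 BR=1, R=1, W=0
[2] MEM needs rd=2 wr=0: FU; after: ALU=2 MUL=1 MEM=0 BR=1, R=1, W=0
[3] ALU needs rd=2 wr=1: RD_PORT; after: ALU=2 MUL=1 MEM=0 BR=1, R=1, W=0
[4] ALU needs rd=2 wr=1: RD_PORT; after: ALU=2 MUL=1 MEM=0 BR=1, R=1, W=0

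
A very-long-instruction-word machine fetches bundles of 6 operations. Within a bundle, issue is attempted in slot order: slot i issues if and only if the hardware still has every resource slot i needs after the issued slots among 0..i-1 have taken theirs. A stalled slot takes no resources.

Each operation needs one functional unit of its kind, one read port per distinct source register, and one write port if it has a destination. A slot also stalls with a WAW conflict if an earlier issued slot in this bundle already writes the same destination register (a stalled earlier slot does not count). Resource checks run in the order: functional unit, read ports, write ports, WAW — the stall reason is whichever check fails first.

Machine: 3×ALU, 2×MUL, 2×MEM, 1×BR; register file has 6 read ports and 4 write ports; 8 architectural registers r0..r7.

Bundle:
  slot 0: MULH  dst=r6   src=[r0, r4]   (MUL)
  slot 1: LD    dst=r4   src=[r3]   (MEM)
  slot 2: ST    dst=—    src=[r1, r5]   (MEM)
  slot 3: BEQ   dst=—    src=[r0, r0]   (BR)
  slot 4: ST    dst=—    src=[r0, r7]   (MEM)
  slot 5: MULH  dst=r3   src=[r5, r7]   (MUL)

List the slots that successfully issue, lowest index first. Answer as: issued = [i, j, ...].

[0] MUL needs rd=2 wr=1: ok; after: ALU=3 MUL=1 MEM=2 BR=1, R=4, W=3
[1] MEM needs rd=1 wr=1: ok; after: ALU=3 MUL=1 MEM=1 BR=1, R=3, W=2
[2] MEM needs rd=2 wr=0: ok; after: ALU=3 MUL=1 MEM=0 BR=1, R=1, W=2
[3] BR needs rd=1 wr=0: ok; after: ALU=3 MUL=1 MEM=0 BR=0, R=0, W=2
[4] MEM needs rd=2 wr=0: FU; after: ALU=3 MUL=1 MEM=0 BR=0, R=0, W=2
[5] MUL needs rd=2 wr=1: RD_PORT; after: ALU=3 MUL=1 MEM=0 BR=0, R=0, W=2

issued = [0, 1, 2, 3]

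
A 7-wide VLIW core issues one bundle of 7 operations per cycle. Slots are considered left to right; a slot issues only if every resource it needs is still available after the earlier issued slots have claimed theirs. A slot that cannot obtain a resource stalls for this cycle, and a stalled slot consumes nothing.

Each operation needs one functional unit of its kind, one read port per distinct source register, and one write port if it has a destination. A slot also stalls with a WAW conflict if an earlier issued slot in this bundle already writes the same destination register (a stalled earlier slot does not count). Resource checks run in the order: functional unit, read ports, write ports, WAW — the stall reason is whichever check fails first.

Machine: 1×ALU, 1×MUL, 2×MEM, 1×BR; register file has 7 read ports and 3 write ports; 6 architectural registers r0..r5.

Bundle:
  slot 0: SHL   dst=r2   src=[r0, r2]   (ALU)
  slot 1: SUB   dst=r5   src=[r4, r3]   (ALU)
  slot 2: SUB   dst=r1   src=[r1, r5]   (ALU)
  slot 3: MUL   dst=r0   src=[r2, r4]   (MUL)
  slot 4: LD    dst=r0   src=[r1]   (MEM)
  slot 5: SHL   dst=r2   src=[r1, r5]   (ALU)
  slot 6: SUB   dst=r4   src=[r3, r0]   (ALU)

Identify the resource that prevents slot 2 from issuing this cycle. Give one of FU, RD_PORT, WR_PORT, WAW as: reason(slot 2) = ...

reason(slot 2) = FU

#0 ALU src=r0,r2 dispatched  <A:0 Mu:1 Ld:2 B:1 rd:5 wr:2>
#1 ALU src=r4,r3 held:FU  <A:0 Mu:1 Ld:2 B:1 rd:5 wr:2>
#2 ALU src=r1,r5 held:FU  <A:0 Mu:1 Ld:2 B:1 rd:5 wr:2>
#3 MUL src=r2,r4 dispatched  <A:0 Mu:0 Ld:2 B:1 rd:3 wr:1>
#4 MEM src=r1 held:WAW  <A:0 Mu:0 Ld:2 B:1 rd:3 wr:1>
#5 ALU src=r1,r5 held:FU  <A:0 Mu:0 Ld:2 B:1 rd:3 wr:1>
#6 ALU src=r3,r0 held:FU  <A:0 Mu:0 Ld:2 B:1 rd:3 wr:1>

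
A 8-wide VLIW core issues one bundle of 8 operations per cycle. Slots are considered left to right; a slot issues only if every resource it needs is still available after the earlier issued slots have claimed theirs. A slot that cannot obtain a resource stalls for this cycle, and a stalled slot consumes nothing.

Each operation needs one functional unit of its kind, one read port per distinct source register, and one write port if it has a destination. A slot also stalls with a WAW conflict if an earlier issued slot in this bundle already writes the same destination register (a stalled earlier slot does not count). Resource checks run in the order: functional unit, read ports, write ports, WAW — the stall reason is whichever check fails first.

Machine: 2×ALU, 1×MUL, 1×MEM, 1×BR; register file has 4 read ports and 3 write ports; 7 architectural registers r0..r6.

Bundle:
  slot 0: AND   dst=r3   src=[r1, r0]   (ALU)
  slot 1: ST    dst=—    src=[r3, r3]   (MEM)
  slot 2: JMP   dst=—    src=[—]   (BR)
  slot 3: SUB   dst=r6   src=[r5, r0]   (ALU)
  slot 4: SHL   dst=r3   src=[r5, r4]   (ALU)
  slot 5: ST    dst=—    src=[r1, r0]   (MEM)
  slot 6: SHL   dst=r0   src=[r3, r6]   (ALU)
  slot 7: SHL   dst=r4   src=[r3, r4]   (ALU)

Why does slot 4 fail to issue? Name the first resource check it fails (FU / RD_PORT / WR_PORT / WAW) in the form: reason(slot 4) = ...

reason(slot 4) = RD_PORT

[0] ALU needs rd=2 wr=1: ok; after: ALU=1 MUL=1 MEM=1 BR=1, R=2, W=2
[1] MEM needs rd=1 wr=0: ok; after: ALU=1 MUL=1 MEM=0 BR=1, R=1, W=2
[2] BR needs rd=0 wr=0: ok; after: ALU=1 MUL=1 MEM=0 BR=0, R=1, W=2
[3] ALU needs rd=2 wr=1: RD_PORT; after: ALU=1 MUL=1 MEM=0 BR=0, R=1, W=2
[4] ALU needs rd=2 wr=1: RD_PORT; after: ALU=1 MUL=1 MEM=0 BR=0, R=1, W=2
[5] MEM needs rd=2 wr=0: FU; after: ALU=1 MUL=1 MEM=0 BR=0, R=1, W=2
[6] ALU needs rd=2 wr=1: RD_PORT; after: ALU=1 MUL=1 MEM=0 BR=0, R=1, W=2
[7] ALU needs rd=2 wr=1: RD_PORT; after: ALU=1 MUL=1 MEM=0 BR=0, R=1, W=2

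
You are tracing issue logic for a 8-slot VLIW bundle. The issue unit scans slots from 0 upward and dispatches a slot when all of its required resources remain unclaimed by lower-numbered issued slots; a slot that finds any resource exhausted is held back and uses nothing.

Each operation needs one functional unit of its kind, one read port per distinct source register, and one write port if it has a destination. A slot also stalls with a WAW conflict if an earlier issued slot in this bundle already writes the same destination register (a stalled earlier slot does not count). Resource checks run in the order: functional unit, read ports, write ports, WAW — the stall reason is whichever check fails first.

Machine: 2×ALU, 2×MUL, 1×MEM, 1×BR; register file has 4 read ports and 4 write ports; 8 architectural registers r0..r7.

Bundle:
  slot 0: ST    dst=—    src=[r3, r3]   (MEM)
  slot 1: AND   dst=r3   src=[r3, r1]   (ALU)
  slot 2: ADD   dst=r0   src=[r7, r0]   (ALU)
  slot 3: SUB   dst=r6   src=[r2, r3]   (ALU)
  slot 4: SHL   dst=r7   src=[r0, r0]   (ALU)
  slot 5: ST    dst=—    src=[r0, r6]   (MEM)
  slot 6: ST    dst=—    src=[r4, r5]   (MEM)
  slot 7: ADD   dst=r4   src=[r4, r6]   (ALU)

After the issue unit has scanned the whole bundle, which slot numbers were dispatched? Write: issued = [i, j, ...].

(0) want 1×MEM +1rd +0wr — yes → AL2|MU2|ME0|BR1|rd3|wr4
(1) want 1×ALU +2rd +1wr — yes → AL1|MU2|ME0|BR1|rd1|wr3
(2) want 1×ALU +2rd +1wr — RD_PORT → AL1|MU2|ME0|BR1|rd1|wr3
(3) want 1×ALU +2rd +1wr — RD_PORT → AL1|MU2|ME0|BR1|rd1|wr3
(4) want 1×ALU +1rd +1wr — yes → AL0|MU2|ME0|BR1|rd0|wr2
(5) want 1×MEM +2rd +0wr — FU → AL0|MU2|ME0|BR1|rd0|wr2
(6) want 1×MEM +2rd +0wr — FU → AL0|MU2|ME0|BR1|rd0|wr2
(7) want 1×ALU +2rd +1wr — FU → AL0|MU2|ME0|BR1|rd0|wr2

issued = [0, 1, 4]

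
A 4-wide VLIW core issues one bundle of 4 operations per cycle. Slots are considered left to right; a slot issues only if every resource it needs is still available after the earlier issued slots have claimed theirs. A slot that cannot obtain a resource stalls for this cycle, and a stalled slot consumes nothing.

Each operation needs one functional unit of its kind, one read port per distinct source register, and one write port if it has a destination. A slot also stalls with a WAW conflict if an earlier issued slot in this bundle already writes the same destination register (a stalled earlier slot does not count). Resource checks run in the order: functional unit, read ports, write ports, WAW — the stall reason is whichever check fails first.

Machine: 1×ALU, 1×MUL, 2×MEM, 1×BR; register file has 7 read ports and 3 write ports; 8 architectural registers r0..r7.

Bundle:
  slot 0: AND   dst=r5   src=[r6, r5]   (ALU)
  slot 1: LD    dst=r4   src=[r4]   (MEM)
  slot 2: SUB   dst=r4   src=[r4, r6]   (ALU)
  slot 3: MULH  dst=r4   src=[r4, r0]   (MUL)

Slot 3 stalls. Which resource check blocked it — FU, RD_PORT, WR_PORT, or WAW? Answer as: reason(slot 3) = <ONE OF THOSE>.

(0) want 1×ALU +2rd +1wr — yes → AL0|MU1|ME2|BR1|rd5|wr2
(1) want 1×MEM +1rd +1wr — yes → AL0|MU1|ME1|BR1|rd4|wr1
(2) want 1×ALU +2rd +1wr — FU → AL0|MU1|ME1|BR1|rd4|wr1
(3) want 1×MUL +2rd +1wr — WAW → AL0|MU1|ME1|BR1|rd4|wr1

reason(slot 3) = WAW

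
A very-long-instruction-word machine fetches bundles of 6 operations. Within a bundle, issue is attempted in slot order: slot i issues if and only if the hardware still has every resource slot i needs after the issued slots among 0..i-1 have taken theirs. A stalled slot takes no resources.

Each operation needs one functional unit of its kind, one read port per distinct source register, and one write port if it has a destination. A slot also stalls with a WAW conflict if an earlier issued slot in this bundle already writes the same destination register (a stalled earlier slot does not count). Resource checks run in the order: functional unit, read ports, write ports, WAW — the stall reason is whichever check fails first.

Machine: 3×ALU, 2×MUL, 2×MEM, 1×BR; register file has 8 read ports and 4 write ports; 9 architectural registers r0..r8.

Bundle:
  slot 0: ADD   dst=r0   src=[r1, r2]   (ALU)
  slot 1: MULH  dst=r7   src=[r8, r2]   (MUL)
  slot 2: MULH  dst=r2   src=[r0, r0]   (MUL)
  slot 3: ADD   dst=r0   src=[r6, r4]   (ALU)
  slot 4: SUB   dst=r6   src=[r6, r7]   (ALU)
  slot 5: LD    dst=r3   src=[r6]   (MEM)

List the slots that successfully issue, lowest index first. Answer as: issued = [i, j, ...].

issued = [0, 1, 2, 4]

[0] ALU needs rd=2 wr=1: ok; after: ALU=2 MUL=2 MEM=2 BR=1, R=6, W=3
[1] MUL needs rd=2 wr=1: ok; after: ALU=2 MUL=1 MEM=2 BR=1, R=4, W=2
[2] MUL needs rd=1 wr=1: ok; after: ALU=2 MUL=0 MEM=2 BR=1, R=3, W=1
[3] ALU needs rd=2 wr=1: WAW; after: ALU=2 MUL=0 MEM=2 BR=1, R=3, W=1
[4] ALU needs rd=2 wr=1: ok; after: ALU=1 MUL=0 MEM=2 BR=1, R=1, W=0
[5] MEM needs rd=1 wr=1: WR_PORT; after: ALU=1 MUL=0 MEM=2 BR=1, R=1, W=0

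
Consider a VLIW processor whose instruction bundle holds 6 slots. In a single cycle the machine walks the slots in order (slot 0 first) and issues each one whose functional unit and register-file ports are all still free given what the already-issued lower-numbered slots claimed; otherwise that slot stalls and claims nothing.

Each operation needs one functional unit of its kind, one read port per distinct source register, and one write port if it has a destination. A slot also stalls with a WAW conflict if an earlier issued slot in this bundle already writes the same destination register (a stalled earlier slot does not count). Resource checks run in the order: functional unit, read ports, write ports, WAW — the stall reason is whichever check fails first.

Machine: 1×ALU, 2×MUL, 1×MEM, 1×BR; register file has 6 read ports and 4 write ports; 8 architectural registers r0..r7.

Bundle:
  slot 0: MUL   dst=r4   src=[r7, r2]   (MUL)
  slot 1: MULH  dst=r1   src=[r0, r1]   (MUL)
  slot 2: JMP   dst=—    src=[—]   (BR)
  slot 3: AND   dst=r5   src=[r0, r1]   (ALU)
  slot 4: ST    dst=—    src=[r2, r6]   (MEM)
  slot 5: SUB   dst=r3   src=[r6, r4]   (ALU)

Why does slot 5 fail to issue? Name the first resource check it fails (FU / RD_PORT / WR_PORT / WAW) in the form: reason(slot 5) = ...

reason(slot 5) = FU

#0 MUL src=r7,r2 dispatched  <A:1 Mu:1 Ld:1 B:1 rd:4 wr:3>
#1 MUL src=r0,r1 dispatched  <A:1 Mu:0 Ld:1 B:1 rd:2 wr:2>
#2 BR src=- dispatched  <A:1 Mu:0 Ld:1 B:0 rd:2 wr:2>
#3 ALU src=r0,r1 dispatched  <A:0 Mu:0 Ld:1 B:0 rd:0 wr:1>
#4 MEM src=r2,r6 held:RD_PORT  <A:0 Mu:0 Ld:1 B:0 rd:0 wr:1>
#5 ALU src=r6,r4 held:FU  <A:0 Mu:0 Ld:1 B:0 rd:0 wr:1>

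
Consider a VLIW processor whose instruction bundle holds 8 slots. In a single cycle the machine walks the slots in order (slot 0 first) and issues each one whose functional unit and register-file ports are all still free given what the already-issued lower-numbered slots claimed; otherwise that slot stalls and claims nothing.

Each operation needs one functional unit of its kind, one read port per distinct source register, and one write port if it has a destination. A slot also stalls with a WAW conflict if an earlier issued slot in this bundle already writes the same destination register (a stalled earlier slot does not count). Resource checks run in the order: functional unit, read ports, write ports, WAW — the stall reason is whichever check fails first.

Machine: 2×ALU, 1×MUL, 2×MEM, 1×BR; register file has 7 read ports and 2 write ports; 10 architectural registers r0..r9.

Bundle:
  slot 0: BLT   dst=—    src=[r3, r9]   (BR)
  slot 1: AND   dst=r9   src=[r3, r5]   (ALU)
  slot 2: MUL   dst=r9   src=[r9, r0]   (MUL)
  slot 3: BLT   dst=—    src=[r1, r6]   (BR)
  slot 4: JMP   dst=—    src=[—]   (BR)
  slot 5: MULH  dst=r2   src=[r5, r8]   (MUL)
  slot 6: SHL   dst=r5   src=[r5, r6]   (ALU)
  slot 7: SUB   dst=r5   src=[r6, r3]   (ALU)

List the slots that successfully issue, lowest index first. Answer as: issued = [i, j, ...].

issued = [0, 1, 5]

#0 BR src=r3,r9 dispatched  <A:2 Mu:1 Ld:2 B:0 rd:5 wr:2>
#1 ALU src=r3,r5 dispatched  <A:1 Mu:1 Ld:2 B:0 rd:3 wr:1>
#2 MUL src=r9,r0 held:WAW  <A:1 Mu:1 Ld:2 B:0 rd:3 wr:1>
#3 BR src=r1,r6 held:FU  <A:1 Mu:1 Ld:2 B:0 rd:3 wr:1>
#4 BR src=- held:FU  <A:1 Mu:1 Ld:2 B:0 rd:3 wr:1>
#5 MUL src=r5,r8 dispatched  <A:1 Mu:0 Ld:2 B:0 rd:1 wr:0>
#6 ALU src=r5,r6 held:RD_PORT  <A:1 Mu:0 Ld:2 B:0 rd:1 wr:0>
#7 ALU src=r6,r3 held:RD_PORT  <A:1 Mu:0 Ld:2 B:0 rd:1 wr:0>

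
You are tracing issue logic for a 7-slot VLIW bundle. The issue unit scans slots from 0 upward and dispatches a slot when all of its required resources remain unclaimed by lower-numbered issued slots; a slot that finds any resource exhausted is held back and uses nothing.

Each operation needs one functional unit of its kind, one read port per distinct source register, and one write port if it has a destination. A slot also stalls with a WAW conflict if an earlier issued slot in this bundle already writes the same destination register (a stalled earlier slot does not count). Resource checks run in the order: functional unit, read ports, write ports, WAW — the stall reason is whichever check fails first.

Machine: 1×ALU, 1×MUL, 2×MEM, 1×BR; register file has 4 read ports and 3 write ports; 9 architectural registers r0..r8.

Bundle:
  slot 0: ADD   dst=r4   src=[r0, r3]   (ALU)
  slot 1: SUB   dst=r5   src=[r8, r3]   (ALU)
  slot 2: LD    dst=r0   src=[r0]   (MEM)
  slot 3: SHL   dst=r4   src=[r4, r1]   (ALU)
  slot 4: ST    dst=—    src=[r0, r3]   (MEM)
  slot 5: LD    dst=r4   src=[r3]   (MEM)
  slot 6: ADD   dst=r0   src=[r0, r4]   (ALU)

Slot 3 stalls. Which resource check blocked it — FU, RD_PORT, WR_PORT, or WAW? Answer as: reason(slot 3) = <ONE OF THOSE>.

(0) want 1×ALU +2rd +1wr — yes → AL0|MU1|ME2|BR1|rd2|wr2
(1) want 1×ALU +2rd +1wr — FU → AL0|MU1|ME2|BR1|rd2|wr2
(2) want 1×MEM +1rd +1wr — yes → AL0|MU1|ME1|BR1|rd1|wr1
(3) want 1×ALU +2rd +1wr — FU → AL0|MU1|ME1|BR1|rd1|wr1
(4) want 1×MEM +2rd +0wr — RD_PORT → AL0|MU1|ME1|BR1|rd1|wr1
(5) want 1×MEM +1rd +1wr — WAW → AL0|MU1|ME1|BR1|rd1|wr1
(6) want 1×ALU +2rd +1wr — FU → AL0|MU1|ME1|BR1|rd1|wr1

reason(slot 3) = FU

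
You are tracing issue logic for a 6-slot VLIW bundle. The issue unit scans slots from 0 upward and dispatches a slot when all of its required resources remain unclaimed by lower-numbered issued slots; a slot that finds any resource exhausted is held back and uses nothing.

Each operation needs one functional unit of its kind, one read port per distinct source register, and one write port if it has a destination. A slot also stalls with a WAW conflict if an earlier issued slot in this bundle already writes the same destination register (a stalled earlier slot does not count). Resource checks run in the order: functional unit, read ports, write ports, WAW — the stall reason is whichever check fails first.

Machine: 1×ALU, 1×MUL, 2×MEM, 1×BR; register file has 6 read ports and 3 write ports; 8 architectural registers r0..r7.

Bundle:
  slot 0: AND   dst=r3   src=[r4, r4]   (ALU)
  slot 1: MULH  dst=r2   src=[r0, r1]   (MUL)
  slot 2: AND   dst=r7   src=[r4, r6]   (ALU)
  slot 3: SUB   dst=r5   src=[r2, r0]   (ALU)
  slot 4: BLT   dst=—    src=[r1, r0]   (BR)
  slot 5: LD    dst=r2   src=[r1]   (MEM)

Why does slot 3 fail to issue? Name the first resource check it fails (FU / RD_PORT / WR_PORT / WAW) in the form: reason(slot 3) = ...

slot 0 (ALU): ISSUE — free A0,Mu1,Ld2,B1 rp5 wp2
slot 1 (MUL): ISSUE — free A0,Mu0,Ld2,B1 rp3 wp1
slot 2 (ALU): stall FU — free A0,Mu0,Ld2,B1 rp3 wp1
slot 3 (ALU): stall FU — free A0,Mu0,Ld2,B1 rp3 wp1
slot 4 (BR): ISSUE — free A0,Mu0,Ld2,B0 rp1 wp1
slot 5 (MEM): stall WAW — free A0,Mu0,Ld2,B0 rp1 wp1

reason(slot 3) = FU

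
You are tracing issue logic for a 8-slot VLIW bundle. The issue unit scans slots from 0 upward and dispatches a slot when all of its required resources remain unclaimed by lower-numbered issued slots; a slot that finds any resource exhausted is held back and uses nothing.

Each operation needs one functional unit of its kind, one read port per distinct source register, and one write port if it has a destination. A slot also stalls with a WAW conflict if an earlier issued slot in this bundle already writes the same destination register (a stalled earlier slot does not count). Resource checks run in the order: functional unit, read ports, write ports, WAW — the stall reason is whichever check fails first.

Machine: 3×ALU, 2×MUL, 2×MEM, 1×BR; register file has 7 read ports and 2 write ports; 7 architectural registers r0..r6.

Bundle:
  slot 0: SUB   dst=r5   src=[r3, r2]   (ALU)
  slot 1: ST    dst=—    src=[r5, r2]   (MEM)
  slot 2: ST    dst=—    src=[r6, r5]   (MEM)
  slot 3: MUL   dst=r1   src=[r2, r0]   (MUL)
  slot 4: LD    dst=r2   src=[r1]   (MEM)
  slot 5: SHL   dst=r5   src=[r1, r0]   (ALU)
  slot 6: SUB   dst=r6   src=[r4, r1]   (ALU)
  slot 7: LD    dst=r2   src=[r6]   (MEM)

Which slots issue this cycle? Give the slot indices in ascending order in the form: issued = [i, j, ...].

issued = [0, 1, 2]

slot 0 (ALU): ISSUE — free A2,Mu2,Ld2,B1 rp5 wp1
slot 1 (MEM): ISSUE — free A2,Mu2,Ld1,B1 rp3 wp1
slot 2 (MEM): ISSUE — free A2,Mu2,Ld0,B1 rp1 wp1
slot 3 (MUL): stall RD_PORT — free A2,Mu2,Ld0,B1 rp1 wp1
slot 4 (MEM): stall FU — free A2,Mu2,Ld0,B1 rp1 wp1
slot 5 (ALU): stall RD_PORT — free A2,Mu2,Ld0,B1 rp1 wp1
slot 6 (ALU): stall RD_PORT — free A2,Mu2,Ld0,B1 rp1 wp1
slot 7 (MEM): stall FU — free A2,Mu2,Ld0,B1 rp1 wp1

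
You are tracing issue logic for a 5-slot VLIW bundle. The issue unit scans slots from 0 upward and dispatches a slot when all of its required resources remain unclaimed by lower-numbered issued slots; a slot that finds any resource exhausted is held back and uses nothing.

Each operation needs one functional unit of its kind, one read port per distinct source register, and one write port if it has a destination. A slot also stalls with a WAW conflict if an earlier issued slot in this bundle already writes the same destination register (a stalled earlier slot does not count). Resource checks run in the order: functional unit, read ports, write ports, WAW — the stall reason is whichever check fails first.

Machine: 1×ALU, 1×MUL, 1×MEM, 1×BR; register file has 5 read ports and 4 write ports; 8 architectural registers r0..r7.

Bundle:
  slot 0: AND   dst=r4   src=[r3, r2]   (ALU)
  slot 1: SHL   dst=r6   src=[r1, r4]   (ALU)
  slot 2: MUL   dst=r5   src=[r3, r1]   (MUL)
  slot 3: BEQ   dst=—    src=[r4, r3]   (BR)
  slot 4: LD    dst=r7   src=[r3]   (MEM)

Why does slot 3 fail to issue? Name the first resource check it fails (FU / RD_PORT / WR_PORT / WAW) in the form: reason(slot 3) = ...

reason(slot 3) = RD_PORT

(0) want 1×ALU +2rd +1wr — yes → AL0|MU1|ME1|BR1|rd3|wr3
(1) want 1×ALU +2rd +1wr — FU → AL0|MU1|ME1|BR1|rd3|wr3
(2) want 1×MUL +2rd +1wr — yes → AL0|MU0|ME1|BR1|rd1|wr2
(3) want 1×BR +2rd +0wr — RD_PORT → AL0|MU0|ME1|BR1|rd1|wr2
(4) want 1×MEM +1rd +1wr — yes → AL0|MU0|ME0|BR1|rd0|wr1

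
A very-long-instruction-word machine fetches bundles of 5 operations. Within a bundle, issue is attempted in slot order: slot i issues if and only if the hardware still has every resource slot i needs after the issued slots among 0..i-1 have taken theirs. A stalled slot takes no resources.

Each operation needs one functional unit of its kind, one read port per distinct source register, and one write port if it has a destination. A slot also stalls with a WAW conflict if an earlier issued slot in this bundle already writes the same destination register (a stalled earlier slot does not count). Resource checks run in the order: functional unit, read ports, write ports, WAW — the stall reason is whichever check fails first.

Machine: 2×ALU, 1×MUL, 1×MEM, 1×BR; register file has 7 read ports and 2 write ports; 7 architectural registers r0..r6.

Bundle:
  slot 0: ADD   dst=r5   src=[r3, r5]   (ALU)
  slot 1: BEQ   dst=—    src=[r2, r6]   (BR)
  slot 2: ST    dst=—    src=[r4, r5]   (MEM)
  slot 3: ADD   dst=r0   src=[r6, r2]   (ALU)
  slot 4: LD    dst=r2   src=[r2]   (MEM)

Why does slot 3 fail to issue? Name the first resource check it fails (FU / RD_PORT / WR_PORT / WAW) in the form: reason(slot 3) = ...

  0. ALU→r5 ⇒ go  {1A/1Mu/1Ld/1B | 5r 1w}
  1. BR ⇒ go  {1A/1Mu/1Ld/0B | 3r 1w}
  2. MEM ⇒ go  {1A/1Mu/0Ld/0B | 1r 1w}
  3. ALU→r0 ⇒ no(RD_PORT)  {1A/1Mu/0Ld/0B | 1r 1w}
  4. MEM→r2 ⇒ no(FU)  {1A/1Mu/0Ld/0B | 1r 1w}

reason(slot 3) = RD_PORT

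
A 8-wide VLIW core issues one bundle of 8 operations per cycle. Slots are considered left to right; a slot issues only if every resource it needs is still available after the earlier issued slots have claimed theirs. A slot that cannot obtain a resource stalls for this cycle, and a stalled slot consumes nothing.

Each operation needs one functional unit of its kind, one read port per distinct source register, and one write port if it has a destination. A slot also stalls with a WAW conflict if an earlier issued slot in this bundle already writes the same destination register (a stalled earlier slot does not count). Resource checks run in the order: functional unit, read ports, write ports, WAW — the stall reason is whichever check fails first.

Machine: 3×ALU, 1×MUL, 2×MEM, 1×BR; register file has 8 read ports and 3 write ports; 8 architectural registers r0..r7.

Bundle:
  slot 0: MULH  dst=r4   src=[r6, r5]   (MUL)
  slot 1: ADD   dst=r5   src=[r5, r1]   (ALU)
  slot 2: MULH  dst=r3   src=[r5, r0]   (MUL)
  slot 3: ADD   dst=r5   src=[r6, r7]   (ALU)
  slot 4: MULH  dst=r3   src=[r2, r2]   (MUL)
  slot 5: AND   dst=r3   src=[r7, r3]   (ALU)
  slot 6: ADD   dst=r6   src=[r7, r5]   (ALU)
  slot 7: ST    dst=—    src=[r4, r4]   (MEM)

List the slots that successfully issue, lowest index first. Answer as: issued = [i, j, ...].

(0) want 1×MUL +2rd +1wr — yes → AL3|MU0|ME2|BR1|rd6|wr2
(1) want 1×ALU +2rd +1wr — yes → AL2|MU0|ME2|BR1|rd4|wr1
(2) want 1×MUL +2rd +1wr — FU → AL2|MU0|ME2|BR1|rd4|wr1
(3) want 1×ALU +2rd +1wr — WAW → AL2|MU0|ME2|BR1|rd4|wr1
(4) want 1×MUL +1rd +1wr — FU → AL2|MU0|ME2|BR1|rd4|wr1
(5) want 1×ALU +2rd +1wr — yes → AL1|MU0|ME2|BR1|rd2|wr0
(6) want 1×ALU +2rd +1wr — WR_PORT → AL1|MU0|ME2|BR1|rd2|wr0
(7) want 1×MEM +1rd +0wr — yes → AL1|MU0|ME1|BR1|rd1|wr0

issued = [0, 1, 5, 7]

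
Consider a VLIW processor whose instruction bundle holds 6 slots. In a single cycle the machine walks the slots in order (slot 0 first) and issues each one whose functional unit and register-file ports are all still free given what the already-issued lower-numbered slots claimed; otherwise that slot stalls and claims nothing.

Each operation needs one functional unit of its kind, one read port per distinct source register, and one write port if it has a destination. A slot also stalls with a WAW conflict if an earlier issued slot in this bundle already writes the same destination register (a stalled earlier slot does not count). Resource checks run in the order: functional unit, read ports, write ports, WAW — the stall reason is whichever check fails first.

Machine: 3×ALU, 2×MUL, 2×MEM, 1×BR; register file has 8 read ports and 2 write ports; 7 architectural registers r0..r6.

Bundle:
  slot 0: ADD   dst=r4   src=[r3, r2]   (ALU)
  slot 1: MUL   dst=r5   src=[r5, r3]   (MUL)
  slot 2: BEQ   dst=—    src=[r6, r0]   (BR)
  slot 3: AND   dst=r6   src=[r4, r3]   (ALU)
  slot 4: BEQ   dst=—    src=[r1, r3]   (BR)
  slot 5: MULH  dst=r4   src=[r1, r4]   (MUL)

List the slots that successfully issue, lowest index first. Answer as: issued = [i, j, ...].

issued = [0, 1, 2]

slot 0 (ALU): ISSUE — free A2,Mu2,Ld2,B1 rp6 wp1
slot 1 (MUL): ISSUE — free A2,Mu1,Ld2,B1 rp4 wp0
slot 2 (BR): ISSUE — free A2,Mu1,Ld2,B0 rp2 wp0
slot 3 (ALU): stall WR_PORT — free A2,Mu1,Ld2,B0 rp2 wp0
slot 4 (BR): stall FU — free A2,Mu1,Ld2,B0 rp2 wp0
slot 5 (MUL): stall WR_PORT — free A2,Mu1,Ld2,B0 rp2 wp0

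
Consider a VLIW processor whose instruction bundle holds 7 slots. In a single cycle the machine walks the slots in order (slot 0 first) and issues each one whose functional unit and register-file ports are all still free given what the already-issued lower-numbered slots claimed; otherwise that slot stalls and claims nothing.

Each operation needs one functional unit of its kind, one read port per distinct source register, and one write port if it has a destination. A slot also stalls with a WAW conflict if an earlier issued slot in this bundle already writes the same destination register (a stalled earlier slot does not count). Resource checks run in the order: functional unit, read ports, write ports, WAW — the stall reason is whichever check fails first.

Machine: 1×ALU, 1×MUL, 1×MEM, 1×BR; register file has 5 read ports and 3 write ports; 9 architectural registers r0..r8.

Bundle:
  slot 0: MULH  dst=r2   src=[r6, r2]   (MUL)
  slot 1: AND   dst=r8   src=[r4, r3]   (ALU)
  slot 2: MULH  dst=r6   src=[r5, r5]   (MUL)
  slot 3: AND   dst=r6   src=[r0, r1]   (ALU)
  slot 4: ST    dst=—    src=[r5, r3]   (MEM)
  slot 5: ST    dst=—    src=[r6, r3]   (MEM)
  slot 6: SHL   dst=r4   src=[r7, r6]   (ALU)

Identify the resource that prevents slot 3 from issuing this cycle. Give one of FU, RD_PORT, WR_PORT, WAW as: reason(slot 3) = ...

(0) want 1×MUL +2rd +1wr — yes → AL1|MU0|ME1|BR1|rd3|wr2
(1) want 1×ALU +2rd +1wr — yes → AL0|MU0|ME1|BR1|rd1|wr1
(2) want 1×MUL +1rd +1wr — FU → AL0|MU0|ME1|BR1|rd1|wr1
(3) want 1×ALU +2rd +1wr — FU → AL0|MU0|ME1|BR1|rd1|wr1
(4) want 1×MEM +2rd +0wr — RD_PORT → AL0|MU0|ME1|BR1|rd1|wr1
(5) want 1×MEM +2rd +0wr — RD_PORT → AL0|MU0|ME1|BR1|rd1|wr1
(6) want 1×ALU +2rd +1wr — FU → AL0|MU0|ME1|BR1|rd1|wr1

reason(slot 3) = FU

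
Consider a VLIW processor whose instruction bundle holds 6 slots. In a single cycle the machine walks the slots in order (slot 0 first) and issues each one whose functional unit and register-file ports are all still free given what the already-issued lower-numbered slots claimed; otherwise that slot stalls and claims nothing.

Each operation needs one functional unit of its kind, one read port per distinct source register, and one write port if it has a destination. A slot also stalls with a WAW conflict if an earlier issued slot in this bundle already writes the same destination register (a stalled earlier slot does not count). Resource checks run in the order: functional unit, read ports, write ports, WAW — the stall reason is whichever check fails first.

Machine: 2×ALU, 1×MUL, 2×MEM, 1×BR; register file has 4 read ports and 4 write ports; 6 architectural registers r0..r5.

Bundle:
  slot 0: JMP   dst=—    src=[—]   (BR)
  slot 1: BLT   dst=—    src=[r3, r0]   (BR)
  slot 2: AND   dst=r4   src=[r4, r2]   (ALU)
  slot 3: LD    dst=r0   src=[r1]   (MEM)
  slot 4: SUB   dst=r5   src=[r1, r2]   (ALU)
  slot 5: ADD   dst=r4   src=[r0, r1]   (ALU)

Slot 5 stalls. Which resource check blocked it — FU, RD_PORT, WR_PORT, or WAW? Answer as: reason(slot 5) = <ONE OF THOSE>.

[0] BR needs rd=0 wr=0: ok; after: ALU=2 MUL=1 MEM=2 BR=0, R=4, W=4
[1] BR needs rd=2 wr=0: FU; after: ALU=2 MUL=1 MEM=2 BR=0, R=4, W=4
[2] ALU needs rd=2 wr=1: ok; after: ALU=1 MUL=1 MEM=2 BR=0, R=2, W=3
[3] MEM needs rd=1 wr=1: ok; after: ALU=1 MUL=1 MEM=1 BR=0, R=1, W=2
[4] ALU needs rd=2 wr=1: RD_PORT; after: ALU=1 MUL=1 MEM=1 BR=0, R=1, W=2
[5] ALU needs rd=2 wr=1: RD_PORT; after: ALU=1 MUL=1 MEM=1 BR=0, R=1, W=2

reason(slot 5) = RD_PORT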